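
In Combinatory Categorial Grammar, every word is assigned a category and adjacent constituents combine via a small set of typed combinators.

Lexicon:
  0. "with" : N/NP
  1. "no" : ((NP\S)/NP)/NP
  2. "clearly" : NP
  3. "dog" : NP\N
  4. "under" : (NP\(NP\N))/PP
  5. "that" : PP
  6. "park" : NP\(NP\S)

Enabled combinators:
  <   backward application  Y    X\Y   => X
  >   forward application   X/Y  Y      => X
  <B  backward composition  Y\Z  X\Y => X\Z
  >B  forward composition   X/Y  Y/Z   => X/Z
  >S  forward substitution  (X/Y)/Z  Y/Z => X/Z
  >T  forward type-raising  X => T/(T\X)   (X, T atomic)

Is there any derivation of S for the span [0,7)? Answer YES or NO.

NO

N/NP ((NP\S)/NP)/NP NP NP\N (NP\(NP\N))/PP PP NP\(NP\S)
CKY chart[0,7] = {N, N/(NP\NP), N/(N\N), NP/(NP\N), PP/(PP\N), S/(S\N)}; S ∉ chart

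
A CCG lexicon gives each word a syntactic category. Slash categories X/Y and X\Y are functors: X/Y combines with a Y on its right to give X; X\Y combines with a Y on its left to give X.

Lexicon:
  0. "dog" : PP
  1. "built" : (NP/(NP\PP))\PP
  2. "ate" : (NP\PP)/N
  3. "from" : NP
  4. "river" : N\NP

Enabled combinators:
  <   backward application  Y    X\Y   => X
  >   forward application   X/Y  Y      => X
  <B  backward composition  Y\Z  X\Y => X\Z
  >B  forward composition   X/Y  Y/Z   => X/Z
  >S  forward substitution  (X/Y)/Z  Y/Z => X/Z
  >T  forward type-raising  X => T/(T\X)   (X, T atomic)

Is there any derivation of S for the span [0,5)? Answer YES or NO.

NO

PP (NP/(NP\PP))\PP (NP\PP)/N NP N\NP
CKY chart[0,5] = {N/(N\NP), NP, NP/(NP\NP), NP/(N\N), PP/(PP\NP), S/(S\NP)}; S ∉ chart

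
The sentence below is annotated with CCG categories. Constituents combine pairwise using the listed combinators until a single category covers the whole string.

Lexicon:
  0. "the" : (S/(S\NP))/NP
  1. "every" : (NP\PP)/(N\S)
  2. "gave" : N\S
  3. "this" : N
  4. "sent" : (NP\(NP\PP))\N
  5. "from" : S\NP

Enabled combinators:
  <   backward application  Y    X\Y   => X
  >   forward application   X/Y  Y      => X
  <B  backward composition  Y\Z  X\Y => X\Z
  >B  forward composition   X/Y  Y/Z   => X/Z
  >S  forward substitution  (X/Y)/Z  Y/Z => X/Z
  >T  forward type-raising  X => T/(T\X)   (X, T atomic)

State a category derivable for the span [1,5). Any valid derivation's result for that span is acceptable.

[0,6] S   >
  [0,5] S/(S\NP)   >
    [0,1] "the" : (S/(S\NP))/NP
    [1,5] NP   <
      [1,3] NP\PP   >
        [1,2] "every" : (NP\PP)/(N\S)
        [2,3] "gave" : N\S
      [3,5] NP\(NP\PP)   <
        [3,4] "this" : N
        [4,5] "sent" : (NP\(NP\PP))\N
  [5,6] "from" : S\NP

NP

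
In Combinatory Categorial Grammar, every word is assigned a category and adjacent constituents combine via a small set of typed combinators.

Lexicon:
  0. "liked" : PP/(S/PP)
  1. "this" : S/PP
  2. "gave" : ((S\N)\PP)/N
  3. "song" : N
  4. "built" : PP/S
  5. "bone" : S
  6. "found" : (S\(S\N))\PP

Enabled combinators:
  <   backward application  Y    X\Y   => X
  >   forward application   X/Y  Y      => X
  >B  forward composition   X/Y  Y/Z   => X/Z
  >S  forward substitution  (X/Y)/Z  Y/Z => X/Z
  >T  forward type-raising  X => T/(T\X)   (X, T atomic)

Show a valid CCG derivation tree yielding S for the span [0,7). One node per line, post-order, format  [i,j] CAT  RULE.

[0,1] PP/(S/PP)  lex  "liked"
[1,2] S/PP  lex  "this"
[0,2] PP  >  k=1
[2,3] ((S\N)\PP)/N  lex  "gave"
[3,4] N  lex  "song"
[2,4] (S\N)\PP  >  k=3
[0,4] S\N  <  k=2
[4,5] PP/S  lex  "built"
[5,6] S  lex  "bone"
[4,6] PP  >  k=5
[6,7] (S\(S\N))\PP  lex  "found"
[4,7] S\(S\N)  <  k=6
[0,7] S  <  k=4

[0,7] S   <
  [0,4] S\N   <
    [0,2] PP   >
      [0,1] "liked" : PP/(S/PP)
      [1,2] "this" : S/PP
    [2,4] (S\N)\PP   >
      [2,3] "gave" : ((S\N)\PP)/N
      [3,4] "song" : N
  [4,7] S\(S\N)   <
    [4,6] PP   >
      [4,5] "built" : PP/S
      [5,6] "bone" : S
    [6,7] "found" : (S\(S\N))\PP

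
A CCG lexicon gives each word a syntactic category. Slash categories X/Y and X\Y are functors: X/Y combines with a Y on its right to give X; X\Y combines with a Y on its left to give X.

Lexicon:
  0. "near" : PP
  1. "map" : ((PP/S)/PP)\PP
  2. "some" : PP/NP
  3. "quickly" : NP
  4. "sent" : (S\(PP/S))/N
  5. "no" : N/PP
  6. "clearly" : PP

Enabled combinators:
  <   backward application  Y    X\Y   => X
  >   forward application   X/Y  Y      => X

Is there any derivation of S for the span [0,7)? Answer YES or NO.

[0,7] S   <
  [0,4] PP/S   >
    [0,2] (PP/S)/PP   <
      [0,1] "near" : PP
      [1,2] "map" : ((PP/S)/PP)\PP
    [2,4] PP   >
      [2,3] "some" : PP/NP
      [3,4] "quickly" : NP
  [4,7] S\(PP/S)   >
    [4,5] "sent" : (S\(PP/S))/N
    [5,7] N   >
      [5,6] "no" : N/PP
      [6,7] "clearly" : PP

YES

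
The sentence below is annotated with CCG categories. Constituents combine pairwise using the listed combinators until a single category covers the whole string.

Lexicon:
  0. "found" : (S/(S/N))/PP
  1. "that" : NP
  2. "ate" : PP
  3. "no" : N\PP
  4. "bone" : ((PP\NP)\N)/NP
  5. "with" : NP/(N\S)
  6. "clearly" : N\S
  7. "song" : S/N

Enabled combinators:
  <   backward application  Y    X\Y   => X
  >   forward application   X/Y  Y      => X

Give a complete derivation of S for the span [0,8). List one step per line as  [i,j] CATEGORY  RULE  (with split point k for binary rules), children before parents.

[0,1] (S/(S/N))/PP  lex  "found"
[1,2] NP  lex  "that"
[2,3] PP  lex  "ate"
[3,4] N\PP  lex  "no"
[2,4] N  <  k=3
[4,5] ((PP\NP)\N)/NP  lex  "bone"
[5,6] NP/(N\S)  lex  "with"
[6,7] N\S  lex  "clearly"
[5,7] NP  >  k=6
[4,7] (PP\NP)\N  >  k=5
[2,7] PP\NP  <  k=4
[1,7] PP  <  k=2
[0,7] S/(S/N)  >  k=1
[7,8] S/N  lex  "song"
[0,8] S  >  k=7

[0,8] S   >
  [0,7] S/(S/N)   >
    [0,1] "found" : (S/(S/N))/PP
    [1,7] PP   <
      [1,2] "that" : NP
      [2,7] PP\NP   <
        [2,4] N   <
          [2,3] "ate" : PP
          [3,4] "no" : N\PP
        [4,7] (PP\NP)\N   >
          [4,5] "bone" : ((PP\NP)\N)/NP
          [5,7] NP   >
            [5,6] "with" : NP/(N\S)
            [6,7] "clearly" : N\S
  [7,8] "song" : S/N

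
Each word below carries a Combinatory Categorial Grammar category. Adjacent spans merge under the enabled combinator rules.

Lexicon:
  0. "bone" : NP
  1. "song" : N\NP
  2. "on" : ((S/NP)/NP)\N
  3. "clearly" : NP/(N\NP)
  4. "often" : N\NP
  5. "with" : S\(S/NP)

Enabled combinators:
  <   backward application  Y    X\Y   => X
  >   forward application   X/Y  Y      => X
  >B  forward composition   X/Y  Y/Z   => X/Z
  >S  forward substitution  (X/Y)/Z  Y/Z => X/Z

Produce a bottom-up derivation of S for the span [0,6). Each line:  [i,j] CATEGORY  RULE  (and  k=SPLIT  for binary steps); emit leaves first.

[0,1] NP  lex  "bone"
[1,2] N\NP  lex  "song"
[0,2] N  <  k=1
[2,3] ((S/NP)/NP)\N  lex  "on"
[0,3] (S/NP)/NP  <  k=2
[3,4] NP/(N\NP)  lex  "clearly"
[4,5] N\NP  lex  "often"
[3,5] NP  >  k=4
[0,5] S/NP  >  k=3
[5,6] S\(S/NP)  lex  "with"
[0,6] S  <  k=5

[0,6] S   <
  [0,5] S/NP   >
    [0,3] (S/NP)/NP   <
      [0,2] N   <
        [0,1] "bone" : NP
        [1,2] "song" : N\NP
      [2,3] "on" : ((S/NP)/NP)\N
    [3,5] NP   >
      [3,4] "clearly" : NP/(N\NP)
      [4,5] "often" : N\NP
  [5,6] "with" : S\(S/NP)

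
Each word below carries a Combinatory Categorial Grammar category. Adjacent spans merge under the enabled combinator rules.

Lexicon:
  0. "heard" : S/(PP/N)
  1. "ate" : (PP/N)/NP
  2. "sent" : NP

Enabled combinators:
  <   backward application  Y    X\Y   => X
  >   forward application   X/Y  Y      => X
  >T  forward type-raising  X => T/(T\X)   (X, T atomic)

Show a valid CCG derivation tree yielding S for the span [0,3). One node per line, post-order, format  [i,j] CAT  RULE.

[0,1] S/(PP/N)  lex  "heard"
[1,2] (PP/N)/NP  lex  "ate"
[2,3] NP  lex  "sent"
[1,3] PP/N  >  k=2
[0,3] S  >  k=1

[0,3] S   >
  [0,1] "heard" : S/(PP/N)
  [1,3] PP/N   >
    [1,2] "ate" : (PP/N)/NP
    [2,3] "sent" : NP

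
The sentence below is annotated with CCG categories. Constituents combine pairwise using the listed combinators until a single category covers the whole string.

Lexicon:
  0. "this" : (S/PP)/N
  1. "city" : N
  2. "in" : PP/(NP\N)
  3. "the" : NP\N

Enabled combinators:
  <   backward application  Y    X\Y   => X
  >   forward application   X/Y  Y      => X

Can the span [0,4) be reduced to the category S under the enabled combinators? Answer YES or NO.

[0,4] S   >
  [0,2] S/PP   >
    [0,1] "this" : (S/PP)/N
    [1,2] "city" : N
  [2,4] PP   >
    [2,3] "in" : PP/(NP\N)
    [3,4] "the" : NP\N

YES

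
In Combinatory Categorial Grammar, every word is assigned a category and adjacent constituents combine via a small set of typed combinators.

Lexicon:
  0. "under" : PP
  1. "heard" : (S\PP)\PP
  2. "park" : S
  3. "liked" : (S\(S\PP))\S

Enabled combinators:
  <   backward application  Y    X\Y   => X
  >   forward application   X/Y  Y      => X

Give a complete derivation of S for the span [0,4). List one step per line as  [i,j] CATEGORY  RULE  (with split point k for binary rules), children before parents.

[0,1] PP  lex  "under"
[1,2] (S\PP)\PP  lex  "heard"
[0,2] S\PP  <  k=1
[2,3] S  lex  "park"
[3,4] (S\(S\PP))\S  lex  "liked"
[2,4] S\(S\PP)  <  k=3
[0,4] S  <  k=2

[0,4] S   <
  [0,2] S\PP   <
    [0,1] "under" : PP
    [1,2] "heard" : (S\PP)\PP
  [2,4] S\(S\PP)   <
    [2,3] "park" : S
    [3,4] "liked" : (S\(S\PP))\S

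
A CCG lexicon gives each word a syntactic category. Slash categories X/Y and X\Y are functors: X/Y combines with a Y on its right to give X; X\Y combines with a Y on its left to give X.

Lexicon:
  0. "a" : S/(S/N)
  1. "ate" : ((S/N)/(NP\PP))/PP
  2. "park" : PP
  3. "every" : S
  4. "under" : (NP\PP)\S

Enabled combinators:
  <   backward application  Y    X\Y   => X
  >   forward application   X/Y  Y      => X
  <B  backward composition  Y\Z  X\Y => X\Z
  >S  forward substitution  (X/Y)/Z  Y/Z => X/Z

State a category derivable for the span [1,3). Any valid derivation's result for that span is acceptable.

(S/N)/(NP\PP)

[0,5] S   >
  [0,1] "a" : S/(S/N)
  [1,5] S/N   >
    [1,3] (S/N)/(NP\PP)   >
      [1,2] "ate" : ((S/N)/(NP\PP))/PP
      [2,3] "park" : PP
    [3,5] NP\PP   <
      [3,4] "every" : S
      [4,5] "under" : (NP\PP)\S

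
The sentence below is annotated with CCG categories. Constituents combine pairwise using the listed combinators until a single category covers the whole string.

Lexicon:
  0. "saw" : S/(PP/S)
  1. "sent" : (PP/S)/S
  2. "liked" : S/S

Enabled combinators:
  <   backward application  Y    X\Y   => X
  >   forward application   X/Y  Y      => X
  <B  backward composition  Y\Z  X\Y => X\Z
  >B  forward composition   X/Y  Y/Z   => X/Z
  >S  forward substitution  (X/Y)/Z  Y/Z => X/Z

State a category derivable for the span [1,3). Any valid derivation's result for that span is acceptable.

PP/S

[0,3] S   >
  [0,1] "saw" : S/(PP/S)
  [1,3] PP/S   >S
    [1,2] "sent" : (PP/S)/S
    [2,3] "liked" : S/S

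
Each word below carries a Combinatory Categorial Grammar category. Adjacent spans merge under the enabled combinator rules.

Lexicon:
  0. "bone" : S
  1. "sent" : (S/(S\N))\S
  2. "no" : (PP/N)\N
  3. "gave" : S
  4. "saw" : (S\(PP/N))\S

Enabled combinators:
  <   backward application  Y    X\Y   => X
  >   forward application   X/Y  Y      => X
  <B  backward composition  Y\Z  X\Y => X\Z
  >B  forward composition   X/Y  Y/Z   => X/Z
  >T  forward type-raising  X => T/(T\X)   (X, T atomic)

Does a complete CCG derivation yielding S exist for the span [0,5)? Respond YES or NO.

[0,5] S   >
  [0,2] S/(S\N)   <
    [0,1] "bone" : S
    [1,2] "sent" : (S/(S\N))\S
  [2,5] S\N   <B
    [2,3] "no" : (PP/N)\N
    [3,5] S\(PP/N)   <
      [3,4] "gave" : S
      [4,5] "saw" : (S\(PP/N))\S

YES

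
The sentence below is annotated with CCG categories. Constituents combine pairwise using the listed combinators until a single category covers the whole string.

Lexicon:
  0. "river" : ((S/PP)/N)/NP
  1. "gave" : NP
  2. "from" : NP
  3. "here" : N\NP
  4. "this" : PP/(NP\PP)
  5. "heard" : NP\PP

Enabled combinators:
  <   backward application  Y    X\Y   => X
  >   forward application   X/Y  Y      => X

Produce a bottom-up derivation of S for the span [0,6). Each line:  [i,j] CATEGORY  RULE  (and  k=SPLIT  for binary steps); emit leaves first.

[0,1] ((S/PP)/N)/NP  lex  "river"
[1,2] NP  lex  "gave"
[0,2] (S/PP)/N  >  k=1
[2,3] NP  lex  "from"
[3,4] N\NP  lex  "here"
[2,4] N  <  k=3
[0,4] S/PP  >  k=2
[4,5] PP/(NP\PP)  lex  "this"
[5,6] NP\PP  lex  "heard"
[4,6] PP  >  k=5
[0,6] S  >  k=4

[0,6] S   >
  [0,4] S/PP   >
    [0,2] (S/PP)/N   >
      [0,1] "river" : ((S/PP)/N)/NP
      [1,2] "gave" : NP
    [2,4] N   <
      [2,3] "from" : NP
      [3,4] "here" : N\NP
  [4,6] PP   >
    [4,5] "this" : PP/(NP\PP)
    [5,6] "heard" : NP\PP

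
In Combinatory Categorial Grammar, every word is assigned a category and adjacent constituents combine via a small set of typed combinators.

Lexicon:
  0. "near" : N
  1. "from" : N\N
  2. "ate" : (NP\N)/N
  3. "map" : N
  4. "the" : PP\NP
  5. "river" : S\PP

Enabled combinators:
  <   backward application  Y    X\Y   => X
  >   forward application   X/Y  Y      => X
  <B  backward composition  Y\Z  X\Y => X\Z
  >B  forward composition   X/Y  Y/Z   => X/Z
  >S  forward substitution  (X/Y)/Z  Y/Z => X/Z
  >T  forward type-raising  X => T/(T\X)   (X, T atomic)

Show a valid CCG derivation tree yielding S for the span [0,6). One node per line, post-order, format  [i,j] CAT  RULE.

[0,1] N  lex  "near"
[1,2] N\N  lex  "from"
[2,3] (NP\N)/N  lex  "ate"
[3,4] N  lex  "map"
[2,4] NP\N  >  k=3
[1,4] NP\N  <B  k=2
[4,5] PP\NP  lex  "the"
[5,6] S\PP  lex  "river"
[4,6] S\NP  <B  k=5
[1,6] S\N  <B  k=4
[0,6] S  <  k=1

[0,6] S   <
  [0,1] "near" : N
  [1,6] S\N   <B
    [1,4] NP\N   <B
      [1,2] "from" : N\N
      [2,4] NP\N   >
        [2,3] "ate" : (NP\N)/N
        [3,4] "map" : N
    [4,6] S\NP   <B
      [4,5] "the" : PP\NP
      [5,6] "river" : S\PP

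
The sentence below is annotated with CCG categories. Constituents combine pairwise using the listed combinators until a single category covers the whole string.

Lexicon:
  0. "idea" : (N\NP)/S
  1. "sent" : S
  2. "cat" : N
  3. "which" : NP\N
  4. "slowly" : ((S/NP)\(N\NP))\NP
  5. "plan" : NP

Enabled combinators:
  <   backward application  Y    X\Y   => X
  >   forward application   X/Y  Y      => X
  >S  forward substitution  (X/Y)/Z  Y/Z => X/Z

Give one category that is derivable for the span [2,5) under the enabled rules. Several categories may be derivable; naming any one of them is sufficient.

[0,6] S   >
  [0,5] S/NP   <
    [0,2] N\NP   >
      [0,1] "idea" : (N\NP)/S
      [1,2] "sent" : S
    [2,5] (S/NP)\(N\NP)   <
      [2,4] NP   <
        [2,3] "cat" : N
        [3,4] "which" : NP\N
      [4,5] "slowly" : ((S/NP)\(N\NP))\NP
  [5,6] "plan" : NP

(S/NP)\(N\NP)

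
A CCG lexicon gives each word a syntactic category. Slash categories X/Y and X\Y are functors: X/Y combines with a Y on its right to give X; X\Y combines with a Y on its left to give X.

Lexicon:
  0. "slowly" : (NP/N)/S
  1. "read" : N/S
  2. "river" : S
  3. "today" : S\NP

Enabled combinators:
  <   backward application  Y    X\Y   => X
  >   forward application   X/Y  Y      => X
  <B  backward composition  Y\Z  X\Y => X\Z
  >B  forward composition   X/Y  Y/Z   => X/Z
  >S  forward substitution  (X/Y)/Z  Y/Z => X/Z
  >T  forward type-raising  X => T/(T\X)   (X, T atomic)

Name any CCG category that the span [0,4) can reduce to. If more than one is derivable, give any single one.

S

[0,4] S   <
  [0,3] NP   >
    [0,2] NP/S   >S
      [0,1] "slowly" : (NP/N)/S
      [1,2] "read" : N/S
    [2,3] "river" : S
  [3,4] "today" : S\NP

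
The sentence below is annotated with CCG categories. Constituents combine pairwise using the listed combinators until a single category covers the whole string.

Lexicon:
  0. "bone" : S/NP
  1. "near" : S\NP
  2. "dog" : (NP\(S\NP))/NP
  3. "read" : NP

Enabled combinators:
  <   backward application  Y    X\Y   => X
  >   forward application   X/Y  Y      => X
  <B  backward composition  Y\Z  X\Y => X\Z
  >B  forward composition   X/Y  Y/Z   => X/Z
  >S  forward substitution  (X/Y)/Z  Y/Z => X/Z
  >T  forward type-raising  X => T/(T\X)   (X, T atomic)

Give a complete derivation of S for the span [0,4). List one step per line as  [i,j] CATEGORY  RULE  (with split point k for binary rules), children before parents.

[0,4] S   >
  [0,1] "bone" : S/NP
  [1,4] NP   <
    [1,2] "near" : S\NP
    [2,4] NP\(S\NP)   >
      [2,3] "dog" : (NP\(S\NP))/NP
      [3,4] "read" : NP

[0,1] S/NP  lex  "bone"
[1,2] S\NP  lex  "near"
[2,3] (NP\(S\NP))/NP  lex  "dog"
[3,4] NP  lex  "read"
[2,4] NP\(S\NP)  >  k=3
[1,4] NP  <  k=2
[0,4] S  >  k=1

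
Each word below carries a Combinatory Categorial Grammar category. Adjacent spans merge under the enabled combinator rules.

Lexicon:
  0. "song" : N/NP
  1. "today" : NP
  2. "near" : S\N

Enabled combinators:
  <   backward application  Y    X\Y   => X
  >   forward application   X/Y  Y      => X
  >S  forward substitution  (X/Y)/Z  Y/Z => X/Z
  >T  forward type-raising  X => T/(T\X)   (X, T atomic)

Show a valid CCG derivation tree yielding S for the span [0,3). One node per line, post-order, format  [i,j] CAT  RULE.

[0,1] N/NP  lex  "song"
[1,2] NP  lex  "today"
[0,2] N  >  k=1
[2,3] S\N  lex  "near"
[0,3] S  <  k=2

[0,3] S   <
  [0,2] N   >
    [0,1] "song" : N/NP
    [1,2] "today" : NP
  [2,3] "near" : S\N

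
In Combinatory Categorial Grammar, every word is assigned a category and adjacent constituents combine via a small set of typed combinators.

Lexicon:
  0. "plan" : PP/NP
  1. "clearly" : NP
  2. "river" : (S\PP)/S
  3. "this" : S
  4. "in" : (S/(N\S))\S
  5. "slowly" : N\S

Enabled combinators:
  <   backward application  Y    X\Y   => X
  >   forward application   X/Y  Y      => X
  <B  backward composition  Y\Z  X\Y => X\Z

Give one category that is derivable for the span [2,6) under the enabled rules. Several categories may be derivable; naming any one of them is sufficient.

[0,6] S   <
  [0,2] PP   >
    [0,1] "plan" : PP/NP
    [1,2] "clearly" : NP
  [2,6] S\PP   >
    [2,3] "river" : (S\PP)/S
    [3,6] S   >
      [3,5] S/(N\S)   <
        [3,4] "this" : S
        [4,5] "in" : (S/(N\S))\S
      [5,6] "slowly" : N\S

S\PP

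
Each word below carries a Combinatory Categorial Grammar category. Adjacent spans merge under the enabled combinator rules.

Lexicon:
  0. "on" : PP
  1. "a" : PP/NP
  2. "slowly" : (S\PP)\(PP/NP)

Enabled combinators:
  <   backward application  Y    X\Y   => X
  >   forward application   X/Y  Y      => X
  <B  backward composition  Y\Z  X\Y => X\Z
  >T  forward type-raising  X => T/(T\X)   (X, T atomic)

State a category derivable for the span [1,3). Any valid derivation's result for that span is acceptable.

S\PP

[0,3] S   >
  [0,1] S/(S\PP)   >T
    [0,1] "on" : PP
  [1,3] S\PP   <
    [1,2] "a" : PP/NP
    [2,3] "slowly" : (S\PP)\(PP/NP)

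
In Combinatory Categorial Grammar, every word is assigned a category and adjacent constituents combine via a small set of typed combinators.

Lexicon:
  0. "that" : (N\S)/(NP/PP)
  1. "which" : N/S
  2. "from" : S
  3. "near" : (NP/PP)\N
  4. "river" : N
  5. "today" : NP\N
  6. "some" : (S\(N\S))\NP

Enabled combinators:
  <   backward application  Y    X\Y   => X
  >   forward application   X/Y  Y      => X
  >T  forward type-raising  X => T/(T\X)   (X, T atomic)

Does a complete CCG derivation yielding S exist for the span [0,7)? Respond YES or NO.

[0,7] S   <
  [0,4] N\S   >
    [0,1] "that" : (N\S)/(NP/PP)
    [1,4] NP/PP   <
      [1,3] N   >
        [1,2] "which" : N/S
        [2,3] "from" : S
      [3,4] "near" : (NP/PP)\N
  [4,7] S\(N\S)   <
    [4,6] NP   <
      [4,5] "river" : N
      [5,6] "today" : NP\N
    [6,7] "some" : (S\(N\S))\NP

YES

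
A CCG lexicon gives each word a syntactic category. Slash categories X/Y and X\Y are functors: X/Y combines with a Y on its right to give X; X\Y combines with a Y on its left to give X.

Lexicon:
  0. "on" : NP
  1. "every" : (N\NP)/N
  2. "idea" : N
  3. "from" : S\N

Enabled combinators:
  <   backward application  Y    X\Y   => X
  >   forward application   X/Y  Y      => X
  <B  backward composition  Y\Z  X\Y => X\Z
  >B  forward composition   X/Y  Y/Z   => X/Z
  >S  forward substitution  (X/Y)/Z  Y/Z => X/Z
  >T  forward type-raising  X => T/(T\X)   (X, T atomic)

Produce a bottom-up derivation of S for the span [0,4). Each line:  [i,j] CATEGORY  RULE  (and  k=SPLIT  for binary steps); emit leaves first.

[0,1] NP  lex  "on"
[1,2] (N\NP)/N  lex  "every"
[2,3] N  lex  "idea"
[1,3] N\NP  >  k=2
[0,3] N  <  k=1
[3,4] S\N  lex  "from"
[0,4] S  <  k=3

[0,4] S   <
  [0,3] N   <
    [0,1] "on" : NP
    [1,3] N\NP   >
      [1,2] "every" : (N\NP)/N
      [2,3] "idea" : N
  [3,4] "from" : S\N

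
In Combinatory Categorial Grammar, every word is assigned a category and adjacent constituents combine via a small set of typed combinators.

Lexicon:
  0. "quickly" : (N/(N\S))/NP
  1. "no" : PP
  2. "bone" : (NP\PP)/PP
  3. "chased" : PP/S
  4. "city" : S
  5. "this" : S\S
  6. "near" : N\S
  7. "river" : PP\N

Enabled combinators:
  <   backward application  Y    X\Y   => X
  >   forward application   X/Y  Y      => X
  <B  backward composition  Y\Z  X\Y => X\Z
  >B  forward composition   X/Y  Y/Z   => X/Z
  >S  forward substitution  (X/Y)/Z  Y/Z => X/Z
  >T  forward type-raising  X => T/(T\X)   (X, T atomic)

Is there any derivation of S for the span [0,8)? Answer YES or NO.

NO

(N/(N\S))/NP PP (NP\PP)/PP PP/S S S\S N\S PP\N
CKY chart[0,8] = {(N/(N\S))/(S\PP), N/(N\PP), NP/(NP\PP), PP, PP/(PP\PP), S/(S\PP)}; S ∉ chart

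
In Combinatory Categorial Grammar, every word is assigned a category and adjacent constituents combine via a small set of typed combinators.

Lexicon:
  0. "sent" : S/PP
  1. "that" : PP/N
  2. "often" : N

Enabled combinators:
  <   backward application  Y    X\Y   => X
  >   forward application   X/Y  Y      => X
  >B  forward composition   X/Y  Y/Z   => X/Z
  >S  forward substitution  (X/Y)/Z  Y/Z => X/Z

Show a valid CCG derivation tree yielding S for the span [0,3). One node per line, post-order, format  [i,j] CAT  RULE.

[0,1] S/PP  lex  "sent"
[1,2] PP/N  lex  "that"
[2,3] N  lex  "often"
[1,3] PP  >  k=2
[0,3] S  >  k=1

[0,3] S   >
  [0,1] "sent" : S/PP
  [1,3] PP   >
    [1,2] "that" : PP/N
    [2,3] "often" : N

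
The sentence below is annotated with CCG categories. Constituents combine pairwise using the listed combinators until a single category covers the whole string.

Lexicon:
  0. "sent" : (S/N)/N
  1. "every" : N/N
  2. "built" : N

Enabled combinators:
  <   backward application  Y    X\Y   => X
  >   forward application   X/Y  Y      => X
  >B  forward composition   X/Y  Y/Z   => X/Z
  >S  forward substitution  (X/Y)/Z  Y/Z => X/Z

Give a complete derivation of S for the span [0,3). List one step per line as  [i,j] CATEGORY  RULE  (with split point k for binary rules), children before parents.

[0,1] (S/N)/N  lex  "sent"
[1,2] N/N  lex  "every"
[0,2] S/N  >S  k=1
[2,3] N  lex  "built"
[0,3] S  >  k=2

[0,3] S   >
  [0,2] S/N   >S
    [0,1] "sent" : (S/N)/N
    [1,2] "every" : N/N
  [2,3] "built" : N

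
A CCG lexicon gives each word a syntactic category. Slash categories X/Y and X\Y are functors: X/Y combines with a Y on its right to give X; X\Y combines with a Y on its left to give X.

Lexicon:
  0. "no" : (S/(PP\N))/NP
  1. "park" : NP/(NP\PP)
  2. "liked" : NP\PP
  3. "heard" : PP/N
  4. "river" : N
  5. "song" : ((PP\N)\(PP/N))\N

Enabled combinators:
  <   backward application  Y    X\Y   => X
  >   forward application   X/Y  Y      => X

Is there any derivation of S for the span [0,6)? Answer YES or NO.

[0,6] S   >
  [0,3] S/(PP\N)   >
    [0,1] "no" : (S/(PP\N))/NP
    [1,3] NP   >
      [1,2] "park" : NP/(NP\PP)
      [2,3] "liked" : NP\PP
  [3,6] PP\N   <
    [3,4] "heard" : PP/N
    [4,6] (PP\N)\(PP/N)   <
      [4,5] "river" : N
      [5,6] "song" : ((PP\N)\(PP/N))\N

YES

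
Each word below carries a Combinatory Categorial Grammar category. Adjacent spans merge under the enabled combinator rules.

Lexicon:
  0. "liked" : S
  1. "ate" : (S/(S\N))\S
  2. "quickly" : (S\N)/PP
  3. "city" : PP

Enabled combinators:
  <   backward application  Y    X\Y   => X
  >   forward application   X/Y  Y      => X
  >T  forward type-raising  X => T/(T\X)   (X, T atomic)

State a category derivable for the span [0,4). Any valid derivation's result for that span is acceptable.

[0,4] S   >
  [0,2] S/(S\N)   <
    [0,1] "liked" : S
    [1,2] "ate" : (S/(S\N))\S
  [2,4] S\N   >
    [2,3] "quickly" : (S\N)/PP
    [3,4] "city" : PP

S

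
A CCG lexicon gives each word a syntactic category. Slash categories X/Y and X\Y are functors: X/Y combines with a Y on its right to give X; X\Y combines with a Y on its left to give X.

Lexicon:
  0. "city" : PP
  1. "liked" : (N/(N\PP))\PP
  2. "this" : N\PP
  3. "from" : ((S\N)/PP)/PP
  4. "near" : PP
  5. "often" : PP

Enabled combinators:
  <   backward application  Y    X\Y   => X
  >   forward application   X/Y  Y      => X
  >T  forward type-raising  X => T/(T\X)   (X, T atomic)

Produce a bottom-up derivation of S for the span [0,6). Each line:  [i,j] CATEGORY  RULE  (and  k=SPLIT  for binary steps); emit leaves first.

[0,1] PP  lex  "city"
[1,2] (N/(N\PP))\PP  lex  "liked"
[0,2] N/(N\PP)  <  k=1
[2,3] N\PP  lex  "this"
[0,3] N  >  k=2
[3,4] ((S\N)/PP)/PP  lex  "from"
[4,5] PP  lex  "near"
[3,5] (S\N)/PP  >  k=4
[5,6] PP  lex  "often"
[3,6] S\N  >  k=5
[0,6] S  <  k=3

[0,6] S   <
  [0,3] N   >
    [0,2] N/(N\PP)   <
      [0,1] "city" : PP
      [1,2] "liked" : (N/(N\PP))\PP
    [2,3] "this" : N\PP
  [3,6] S\N   >
    [3,5] (S\N)/PP   >
      [3,4] "from" : ((S\N)/PP)/PP
      [4,5] "near" : PP
    [5,6] "often" : PP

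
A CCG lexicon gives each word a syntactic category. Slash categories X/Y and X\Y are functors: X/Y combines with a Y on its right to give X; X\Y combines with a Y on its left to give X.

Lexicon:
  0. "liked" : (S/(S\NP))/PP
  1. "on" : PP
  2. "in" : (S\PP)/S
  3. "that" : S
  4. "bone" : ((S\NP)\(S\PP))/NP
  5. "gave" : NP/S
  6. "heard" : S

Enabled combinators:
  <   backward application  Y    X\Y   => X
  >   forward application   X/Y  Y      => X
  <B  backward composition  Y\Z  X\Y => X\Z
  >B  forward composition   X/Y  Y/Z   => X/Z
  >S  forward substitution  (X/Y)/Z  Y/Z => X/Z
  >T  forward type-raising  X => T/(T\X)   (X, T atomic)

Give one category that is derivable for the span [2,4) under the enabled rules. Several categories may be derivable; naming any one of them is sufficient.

S\PP

[0,7] S   >
  [0,2] S/(S\NP)   >
    [0,1] "liked" : (S/(S\NP))/PP
    [1,2] "on" : PP
  [2,7] S\NP   <
    [2,4] S\PP   >
      [2,3] "in" : (S\PP)/S
      [3,4] "that" : S
    [4,7] (S\NP)\(S\PP)   >
      [4,5] "bone" : ((S\NP)\(S\PP))/NP
      [5,7] NP   >
        [5,6] "gave" : NP/S
        [6,7] "heard" : S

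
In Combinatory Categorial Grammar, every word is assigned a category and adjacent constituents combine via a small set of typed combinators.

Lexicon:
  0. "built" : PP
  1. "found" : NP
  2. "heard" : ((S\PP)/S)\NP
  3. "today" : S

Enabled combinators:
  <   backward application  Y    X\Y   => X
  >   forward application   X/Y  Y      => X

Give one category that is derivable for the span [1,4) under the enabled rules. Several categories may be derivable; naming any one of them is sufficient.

[0,4] S   <
  [0,1] "built" : PP
  [1,4] S\PP   >
    [1,3] (S\PP)/S   <
      [1,2] "found" : NP
      [2,3] "heard" : ((S\PP)/S)\NP
    [3,4] "today" : S

S\PP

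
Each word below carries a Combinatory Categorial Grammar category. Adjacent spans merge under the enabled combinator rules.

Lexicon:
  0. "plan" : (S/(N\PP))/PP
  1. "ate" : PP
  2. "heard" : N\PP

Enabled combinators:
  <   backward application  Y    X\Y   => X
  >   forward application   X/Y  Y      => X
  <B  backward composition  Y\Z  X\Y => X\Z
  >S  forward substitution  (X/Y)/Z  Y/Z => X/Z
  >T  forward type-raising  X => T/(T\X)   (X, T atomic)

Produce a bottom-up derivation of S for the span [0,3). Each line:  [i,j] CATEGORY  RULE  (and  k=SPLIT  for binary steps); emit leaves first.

[0,1] (S/(N\PP))/PP  lex  "plan"
[1,2] PP  lex  "ate"
[0,2] S/(N\PP)  >  k=1
[2,3] N\PP  lex  "heard"
[0,3] S  >  k=2

[0,3] S   >
  [0,2] S/(N\PP)   >
    [0,1] "plan" : (S/(N\PP))/PP
    [1,2] "ate" : PP
  [2,3] "heard" : N\PP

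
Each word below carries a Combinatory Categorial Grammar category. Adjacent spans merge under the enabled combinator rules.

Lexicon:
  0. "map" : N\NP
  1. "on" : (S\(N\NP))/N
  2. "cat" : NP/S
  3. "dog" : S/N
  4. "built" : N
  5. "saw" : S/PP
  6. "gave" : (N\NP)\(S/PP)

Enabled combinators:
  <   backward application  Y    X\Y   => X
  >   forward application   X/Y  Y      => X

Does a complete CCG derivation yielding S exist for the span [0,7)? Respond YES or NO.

YES

[0,7] S   <
  [0,1] "map" : N\NP
  [1,7] S\(N\NP)   >
    [1,2] "on" : (S\(N\NP))/N
    [2,7] N   <
      [2,5] NP   >
        [2,3] "cat" : NP/S
        [3,5] S   >
          [3,4] "dog" : S/N
          [4,5] "built" : N
      [5,7] N\NP   <
        [5,6] "saw" : S/PP
        [6,7] "gave" : (N\NP)\(S/PP)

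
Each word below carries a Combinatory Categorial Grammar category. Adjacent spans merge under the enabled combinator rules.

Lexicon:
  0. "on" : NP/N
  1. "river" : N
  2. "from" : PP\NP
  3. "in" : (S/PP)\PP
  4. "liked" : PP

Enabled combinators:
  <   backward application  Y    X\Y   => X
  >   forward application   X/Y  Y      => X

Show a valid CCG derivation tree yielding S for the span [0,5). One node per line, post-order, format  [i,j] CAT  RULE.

[0,1] NP/N  lex  "on"
[1,2] N  lex  "river"
[0,2] NP  >  k=1
[2,3] PP\NP  lex  "from"
[0,3] PP  <  k=2
[3,4] (S/PP)\PP  lex  "in"
[0,4] S/PP  <  k=3
[4,5] PP  lex  "liked"
[0,5] S  >  k=4

[0,5] S   >
  [0,4] S/PP   <
    [0,3] PP   <
      [0,2] NP   >
        [0,1] "on" : NP/N
        [1,2] "river" : N
      [2,3] "from" : PP\NP
    [3,4] "in" : (S/PP)\PP
  [4,5] "liked" : PP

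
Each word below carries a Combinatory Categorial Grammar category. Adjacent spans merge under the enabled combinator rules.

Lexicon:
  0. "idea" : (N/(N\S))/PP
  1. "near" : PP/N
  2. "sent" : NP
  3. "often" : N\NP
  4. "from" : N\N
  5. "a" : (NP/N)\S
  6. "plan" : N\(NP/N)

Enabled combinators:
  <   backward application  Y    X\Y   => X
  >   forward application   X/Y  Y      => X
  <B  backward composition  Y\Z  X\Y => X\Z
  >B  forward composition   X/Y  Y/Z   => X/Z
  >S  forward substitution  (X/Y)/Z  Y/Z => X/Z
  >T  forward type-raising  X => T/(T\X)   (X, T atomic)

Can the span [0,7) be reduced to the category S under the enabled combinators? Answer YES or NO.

(N/(N\S))/PP PP/N NP N\NP N\N (NP/N)\S N\(NP/N)
CKY chart[0,7] = {N, N/(N\N), NP/(NP\N), PP/(PP\N), S/(S\N)}; S ∉ chart

NO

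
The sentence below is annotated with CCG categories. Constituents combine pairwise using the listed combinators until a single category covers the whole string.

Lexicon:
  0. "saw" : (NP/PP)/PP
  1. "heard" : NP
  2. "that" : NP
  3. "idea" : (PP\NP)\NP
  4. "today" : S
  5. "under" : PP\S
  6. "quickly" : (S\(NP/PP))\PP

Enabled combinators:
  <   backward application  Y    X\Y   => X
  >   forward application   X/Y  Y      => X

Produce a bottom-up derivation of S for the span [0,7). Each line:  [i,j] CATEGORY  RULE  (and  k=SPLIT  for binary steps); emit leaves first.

[0,1] (NP/PP)/PP  lex  "saw"
[1,2] NP  lex  "heard"
[2,3] NP  lex  "that"
[3,4] (PP\NP)\NP  lex  "idea"
[2,4] PP\NP  <  k=3
[1,4] PP  <  k=2
[0,4] NP/PP  >  k=1
[4,5] S  lex  "today"
[5,6] PP\S  lex  "under"
[4,6] PP  <  k=5
[6,7] (S\(NP/PP))\PP  lex  "quickly"
[4,7] S\(NP/PP)  <  k=6
[0,7] S  <  k=4

[0,7] S   <
  [0,4] NP/PP   >
    [0,1] "saw" : (NP/PP)/PP
    [1,4] PP   <
      [1,2] "heard" : NP
      [2,4] PP\NP   <
        [2,3] "that" : NP
        [3,4] "idea" : (PP\NP)\NP
  [4,7] S\(NP/PP)   <
    [4,6] PP   <
      [4,5] "today" : S
      [5,6] "under" : PP\S
    [6,7] "quickly" : (S\(NP/PP))\PP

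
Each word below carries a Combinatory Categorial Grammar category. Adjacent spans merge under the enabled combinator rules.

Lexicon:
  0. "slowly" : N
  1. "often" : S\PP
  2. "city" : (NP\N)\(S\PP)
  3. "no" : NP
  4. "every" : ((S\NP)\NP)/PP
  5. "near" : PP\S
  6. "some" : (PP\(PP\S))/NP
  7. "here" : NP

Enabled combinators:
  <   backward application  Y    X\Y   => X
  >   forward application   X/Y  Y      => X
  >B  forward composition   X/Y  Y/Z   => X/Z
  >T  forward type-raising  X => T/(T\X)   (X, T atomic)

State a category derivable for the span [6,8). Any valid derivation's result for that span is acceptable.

[0,8] S   <
  [0,3] NP   <
    [0,1] "slowly" : N
    [1,3] NP\N   <
      [1,2] "often" : S\PP
      [2,3] "city" : (NP\N)\(S\PP)
  [3,8] S\NP   <
    [3,4] "no" : NP
    [4,8] (S\NP)\NP   >
      [4,5] "every" : ((S\NP)\NP)/PP
      [5,8] PP   <
        [5,6] "near" : PP\S
        [6,8] PP\(PP\S)   >
          [6,7] "some" : (PP\(PP\S))/NP
          [7,8] "here" : NP

PP\(PP\S)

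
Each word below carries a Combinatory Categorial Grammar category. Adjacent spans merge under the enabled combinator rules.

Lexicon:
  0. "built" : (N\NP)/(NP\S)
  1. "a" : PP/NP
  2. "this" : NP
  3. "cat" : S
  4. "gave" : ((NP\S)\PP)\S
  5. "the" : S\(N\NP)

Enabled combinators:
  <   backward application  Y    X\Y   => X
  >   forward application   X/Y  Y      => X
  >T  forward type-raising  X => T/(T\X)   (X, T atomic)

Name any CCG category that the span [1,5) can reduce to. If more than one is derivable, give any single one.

NP\S

[0,6] S   <
  [0,5] N\NP   >
    [0,1] "built" : (N\NP)/(NP\S)
    [1,5] NP\S   <
      [1,3] PP   >
        [1,2] "a" : PP/NP
        [2,3] "this" : NP
      [3,5] (NP\S)\PP   <
        [3,4] "cat" : S
        [4,5] "gave" : ((NP\S)\PP)\S
  [5,6] "the" : S\(N\NP)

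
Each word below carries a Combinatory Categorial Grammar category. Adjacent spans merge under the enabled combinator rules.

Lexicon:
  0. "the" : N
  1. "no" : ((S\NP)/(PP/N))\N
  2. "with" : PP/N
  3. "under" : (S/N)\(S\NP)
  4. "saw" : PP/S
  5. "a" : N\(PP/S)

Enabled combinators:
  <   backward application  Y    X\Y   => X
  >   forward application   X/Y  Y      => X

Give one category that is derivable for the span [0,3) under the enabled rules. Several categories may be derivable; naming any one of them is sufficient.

[0,6] S   >
  [0,4] S/N   <
    [0,3] S\NP   >
      [0,2] (S\NP)/(PP/N)   <
        [0,1] "the" : N
        [1,2] "no" : ((S\NP)/(PP/N))\N
      [2,3] "with" : PP/N
    [3,4] "under" : (S/N)\(S\NP)
  [4,6] N   <
    [4,5] "saw" : PP/S
    [5,6] "a" : N\(PP/S)

S\NP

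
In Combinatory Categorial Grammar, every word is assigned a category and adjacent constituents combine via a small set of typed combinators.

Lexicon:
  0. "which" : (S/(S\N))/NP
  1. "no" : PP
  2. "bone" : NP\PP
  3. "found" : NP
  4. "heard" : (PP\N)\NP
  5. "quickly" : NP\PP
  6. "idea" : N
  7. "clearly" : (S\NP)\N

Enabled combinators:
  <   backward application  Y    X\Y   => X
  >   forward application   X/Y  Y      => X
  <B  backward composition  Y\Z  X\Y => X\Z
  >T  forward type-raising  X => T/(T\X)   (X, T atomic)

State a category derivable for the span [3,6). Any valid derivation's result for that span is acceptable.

[0,8] S   >
  [0,3] S/(S\N)   >
    [0,1] "which" : (S/(S\N))/NP
    [1,3] NP   >
      [1,2] NP/(NP\PP)   >T
        [1,2] "no" : PP
      [2,3] "bone" : NP\PP
  [3,8] S\N   <B
    [3,6] NP\N   <B
      [3,5] PP\N   <
        [3,4] "found" : NP
        [4,5] "heard" : (PP\N)\NP
      [5,6] "quickly" : NP\PP
    [6,8] S\NP   <
      [6,7] "idea" : N
      [7,8] "clearly" : (S\NP)\N

NP\N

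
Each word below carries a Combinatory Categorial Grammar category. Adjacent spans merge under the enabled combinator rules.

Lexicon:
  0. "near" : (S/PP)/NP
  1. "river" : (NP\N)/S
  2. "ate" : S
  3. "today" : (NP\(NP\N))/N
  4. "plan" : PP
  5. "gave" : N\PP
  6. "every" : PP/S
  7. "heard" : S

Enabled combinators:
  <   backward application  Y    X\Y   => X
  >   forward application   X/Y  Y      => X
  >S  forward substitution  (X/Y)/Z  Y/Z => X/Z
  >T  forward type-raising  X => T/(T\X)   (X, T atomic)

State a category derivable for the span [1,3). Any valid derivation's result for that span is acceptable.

NP\N

[0,8] S   >
  [0,6] S/PP   >
    [0,1] "near" : (S/PP)/NP
    [1,6] NP   <
      [1,3] NP\N   >
        [1,2] "river" : (NP\N)/S
        [2,3] "ate" : S
      [3,6] NP\(NP\N)   >
        [3,4] "today" : (NP\(NP\N))/N
        [4,6] N   <
          [4,5] "plan" : PP
          [5,6] "gave" : N\PP
  [6,8] PP   >
    [6,7] "every" : PP/S
    [7,8] "heard" : S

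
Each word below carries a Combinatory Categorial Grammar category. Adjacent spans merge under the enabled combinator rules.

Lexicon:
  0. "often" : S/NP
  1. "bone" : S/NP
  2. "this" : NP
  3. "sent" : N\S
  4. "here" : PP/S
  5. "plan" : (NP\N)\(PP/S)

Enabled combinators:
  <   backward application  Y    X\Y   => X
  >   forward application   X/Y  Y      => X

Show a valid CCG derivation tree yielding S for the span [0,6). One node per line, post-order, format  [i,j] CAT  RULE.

[0,1] S/NP  lex  "often"
[1,2] S/NP  lex  "bone"
[2,3] NP  lex  "this"
[1,3] S  >  k=2
[3,4] N\S  lex  "sent"
[1,4] N  <  k=3
[4,5] PP/S  lex  "here"
[5,6] (NP\N)\(PP/S)  lex  "plan"
[4,6] NP\N  <  k=5
[1,6] NP  <  k=4
[0,6] S  >  k=1

[0,6] S   >
  [0,1] "often" : S/NP
  [1,6] NP   <
    [1,4] N   <
      [1,3] S   >
        [1,2] "bone" : S/NP
        [2,3] "this" : NP
      [3,4] "sent" : N\S
    [4,6] NP\N   <
      [4,5] "here" : PP/S
      [5,6] "plan" : (NP\N)\(PP/S)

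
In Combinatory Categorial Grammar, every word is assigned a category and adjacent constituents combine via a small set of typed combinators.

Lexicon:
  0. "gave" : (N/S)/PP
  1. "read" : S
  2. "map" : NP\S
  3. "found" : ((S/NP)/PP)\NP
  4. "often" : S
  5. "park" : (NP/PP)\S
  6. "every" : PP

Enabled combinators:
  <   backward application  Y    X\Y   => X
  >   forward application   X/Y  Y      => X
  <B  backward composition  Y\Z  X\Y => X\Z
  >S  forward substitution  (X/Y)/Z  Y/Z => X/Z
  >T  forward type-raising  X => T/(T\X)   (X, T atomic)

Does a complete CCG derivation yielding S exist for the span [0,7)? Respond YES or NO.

(N/S)/PP S NP\S ((S/NP)/PP)\NP S (NP/PP)\S PP
CKY chart[0,7] = {N, N/(N\N), NP/(NP\N), PP/(PP\N), S/(S\N)}; S ∉ chart

NO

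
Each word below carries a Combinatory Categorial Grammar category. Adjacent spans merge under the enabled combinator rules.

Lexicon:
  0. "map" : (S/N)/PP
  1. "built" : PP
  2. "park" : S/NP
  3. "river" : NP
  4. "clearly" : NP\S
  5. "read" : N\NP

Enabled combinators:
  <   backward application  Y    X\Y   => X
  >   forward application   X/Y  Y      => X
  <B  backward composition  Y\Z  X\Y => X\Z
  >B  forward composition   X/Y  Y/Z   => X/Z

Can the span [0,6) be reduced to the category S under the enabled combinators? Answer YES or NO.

YES

[0,6] S   >
  [0,2] S/N   >
    [0,1] "map" : (S/N)/PP
    [1,2] "built" : PP
  [2,6] N   <
    [2,5] NP   <
      [2,4] S   >
        [2,3] "park" : S/NP
        [3,4] "river" : NP
      [4,5] "clearly" : NP\S
    [5,6] "read" : N\NP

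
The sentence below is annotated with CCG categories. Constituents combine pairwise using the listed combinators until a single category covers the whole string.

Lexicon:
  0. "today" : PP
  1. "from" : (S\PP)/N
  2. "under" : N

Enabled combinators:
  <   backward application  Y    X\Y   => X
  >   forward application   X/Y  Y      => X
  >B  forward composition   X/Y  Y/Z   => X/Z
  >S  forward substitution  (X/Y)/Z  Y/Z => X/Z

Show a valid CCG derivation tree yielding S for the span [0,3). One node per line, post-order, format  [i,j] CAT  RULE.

[0,3] S   <
  [0,1] "today" : PP
  [1,3] S\PP   >
    [1,2] "from" : (S\PP)/N
    [2,3] "under" : N

[0,1] PP  lex  "today"
[1,2] (S\PP)/N  lex  "from"
[2,3] N  lex  "under"
[1,3] S\PP  >  k=2
[0,3] S  <  k=1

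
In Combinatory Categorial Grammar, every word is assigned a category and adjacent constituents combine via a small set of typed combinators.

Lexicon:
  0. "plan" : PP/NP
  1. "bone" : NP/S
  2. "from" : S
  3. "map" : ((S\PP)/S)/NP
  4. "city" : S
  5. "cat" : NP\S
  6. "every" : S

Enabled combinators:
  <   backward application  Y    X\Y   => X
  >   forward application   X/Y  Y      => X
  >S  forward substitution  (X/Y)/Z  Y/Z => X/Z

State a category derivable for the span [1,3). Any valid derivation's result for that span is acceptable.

[0,7] S   <
  [0,3] PP   >
    [0,1] "plan" : PP/NP
    [1,3] NP   >
      [1,2] "bone" : NP/S
      [2,3] "from" : S
  [3,7] S\PP   >
    [3,6] (S\PP)/S   >
      [3,4] "map" : ((S\PP)/S)/NP
      [4,6] NP   <
        [4,5] "city" : S
        [5,6] "cat" : NP\S
    [6,7] "every" : S

NP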